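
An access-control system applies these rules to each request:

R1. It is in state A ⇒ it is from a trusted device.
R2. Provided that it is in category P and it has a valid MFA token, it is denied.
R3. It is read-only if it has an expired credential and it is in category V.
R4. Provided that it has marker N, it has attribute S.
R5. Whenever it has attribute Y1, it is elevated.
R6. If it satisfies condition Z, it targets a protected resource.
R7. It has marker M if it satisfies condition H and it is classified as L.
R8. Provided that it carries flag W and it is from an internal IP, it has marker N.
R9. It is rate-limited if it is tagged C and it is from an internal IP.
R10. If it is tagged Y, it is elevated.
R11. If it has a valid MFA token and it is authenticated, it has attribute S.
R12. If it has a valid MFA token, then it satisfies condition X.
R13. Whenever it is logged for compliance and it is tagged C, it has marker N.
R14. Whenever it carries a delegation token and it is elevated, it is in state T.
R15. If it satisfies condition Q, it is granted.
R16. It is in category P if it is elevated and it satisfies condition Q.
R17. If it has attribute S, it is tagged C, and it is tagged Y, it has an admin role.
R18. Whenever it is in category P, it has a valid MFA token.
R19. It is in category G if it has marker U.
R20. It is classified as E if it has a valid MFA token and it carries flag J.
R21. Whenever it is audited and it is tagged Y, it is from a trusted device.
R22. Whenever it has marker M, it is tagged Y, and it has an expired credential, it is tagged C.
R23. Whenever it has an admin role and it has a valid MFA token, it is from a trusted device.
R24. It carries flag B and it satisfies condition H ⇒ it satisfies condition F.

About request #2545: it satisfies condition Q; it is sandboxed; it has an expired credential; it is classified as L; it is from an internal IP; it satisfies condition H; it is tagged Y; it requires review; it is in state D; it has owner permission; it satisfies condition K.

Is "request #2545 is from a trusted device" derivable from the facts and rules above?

No

Forward chaining from the given facts derives: has marker M, is elevated, is granted, is in category P, has a valid MFA token, is tagged C, is denied, is rate-limited, satisfies condition X.
Rules concluding "it is from a trusted device": R1 needs "it is in state A"; R21 needs "it is audited"; R23 needs "it has an admin role" — none of these are established.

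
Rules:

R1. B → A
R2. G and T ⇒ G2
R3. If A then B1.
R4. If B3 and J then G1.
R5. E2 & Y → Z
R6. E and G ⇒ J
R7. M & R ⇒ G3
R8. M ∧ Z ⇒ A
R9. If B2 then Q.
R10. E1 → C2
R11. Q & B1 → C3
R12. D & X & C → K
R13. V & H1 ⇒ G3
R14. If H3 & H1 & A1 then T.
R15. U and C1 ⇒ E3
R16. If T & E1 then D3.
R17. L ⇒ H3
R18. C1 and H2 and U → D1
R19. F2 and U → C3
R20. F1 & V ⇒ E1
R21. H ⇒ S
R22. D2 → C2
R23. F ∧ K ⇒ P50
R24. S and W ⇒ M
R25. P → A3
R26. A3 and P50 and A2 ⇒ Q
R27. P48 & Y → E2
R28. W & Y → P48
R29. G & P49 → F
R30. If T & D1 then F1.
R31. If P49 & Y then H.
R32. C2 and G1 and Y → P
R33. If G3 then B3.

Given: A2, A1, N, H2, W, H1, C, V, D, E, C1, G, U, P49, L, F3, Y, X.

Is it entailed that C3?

Yes

J  (by R6: E, G)
K  (by R12: D, X, C)
G3  (by R13: V, H1)
H3  (by R17: L)
D1  (by R18: C1, H2, U)
P48  (by R28: W, Y)
F  (by R29: G, P49)
H  (by R31: P49, Y)
B3  (by R33: G3)
G1  (by R4: B3, J)
T  (by R14: H3, H1, A1)
S  (by R21: H)
P50  (by R23: F, K)
M  (by R24: S, W)
E2  (by R27: P48, Y)
F1  (by R30: T, D1)
Z  (by R5: E2, Y)
A  (by R8: M, Z)
E1  (by R20: F1, V)
B1  (by R3: A)
C2  (by R10: E1)
P  (by R32: C2, G1, Y)
A3  (by R25: P)
Q  (by R26: A3, P50, A2)
C3  (by R11: Q, B1)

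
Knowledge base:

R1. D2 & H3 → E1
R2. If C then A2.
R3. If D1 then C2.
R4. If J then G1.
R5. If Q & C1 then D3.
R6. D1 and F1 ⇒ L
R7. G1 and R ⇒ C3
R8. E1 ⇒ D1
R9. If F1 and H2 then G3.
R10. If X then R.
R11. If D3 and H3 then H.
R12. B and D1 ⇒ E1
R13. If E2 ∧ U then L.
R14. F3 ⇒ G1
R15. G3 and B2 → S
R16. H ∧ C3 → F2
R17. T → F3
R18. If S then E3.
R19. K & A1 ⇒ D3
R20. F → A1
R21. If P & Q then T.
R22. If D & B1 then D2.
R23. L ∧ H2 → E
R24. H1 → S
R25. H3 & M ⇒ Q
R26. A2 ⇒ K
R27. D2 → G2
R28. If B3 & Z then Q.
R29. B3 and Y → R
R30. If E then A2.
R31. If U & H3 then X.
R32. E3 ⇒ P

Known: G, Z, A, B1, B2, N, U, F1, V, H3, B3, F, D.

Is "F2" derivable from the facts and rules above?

No

Forward chaining from the given facts derives: A1, D2, G2, Q, X, E1, D1, R, C2, L.
The only rule concluding F2 is R16, which needs H; that is never established.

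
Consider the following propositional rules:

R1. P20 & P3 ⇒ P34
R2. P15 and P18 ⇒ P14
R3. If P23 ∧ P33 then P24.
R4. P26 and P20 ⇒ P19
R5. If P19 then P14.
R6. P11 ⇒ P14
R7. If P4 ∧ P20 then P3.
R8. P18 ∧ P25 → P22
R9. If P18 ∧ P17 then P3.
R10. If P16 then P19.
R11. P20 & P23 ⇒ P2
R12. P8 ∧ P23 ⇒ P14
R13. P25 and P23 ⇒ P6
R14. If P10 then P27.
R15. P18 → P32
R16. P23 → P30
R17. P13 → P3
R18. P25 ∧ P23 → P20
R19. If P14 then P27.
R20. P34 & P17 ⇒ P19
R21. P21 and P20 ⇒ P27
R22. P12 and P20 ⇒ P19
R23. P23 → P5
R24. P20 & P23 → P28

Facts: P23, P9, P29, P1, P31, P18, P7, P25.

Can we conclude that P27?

No

Forward chaining from the given facts derives: P22, P6, P32, P30, P20, P5, P28, P2.
Rules concluding P27: R14 needs P10; R19 needs P14; R21 needs P21 — none of these are established.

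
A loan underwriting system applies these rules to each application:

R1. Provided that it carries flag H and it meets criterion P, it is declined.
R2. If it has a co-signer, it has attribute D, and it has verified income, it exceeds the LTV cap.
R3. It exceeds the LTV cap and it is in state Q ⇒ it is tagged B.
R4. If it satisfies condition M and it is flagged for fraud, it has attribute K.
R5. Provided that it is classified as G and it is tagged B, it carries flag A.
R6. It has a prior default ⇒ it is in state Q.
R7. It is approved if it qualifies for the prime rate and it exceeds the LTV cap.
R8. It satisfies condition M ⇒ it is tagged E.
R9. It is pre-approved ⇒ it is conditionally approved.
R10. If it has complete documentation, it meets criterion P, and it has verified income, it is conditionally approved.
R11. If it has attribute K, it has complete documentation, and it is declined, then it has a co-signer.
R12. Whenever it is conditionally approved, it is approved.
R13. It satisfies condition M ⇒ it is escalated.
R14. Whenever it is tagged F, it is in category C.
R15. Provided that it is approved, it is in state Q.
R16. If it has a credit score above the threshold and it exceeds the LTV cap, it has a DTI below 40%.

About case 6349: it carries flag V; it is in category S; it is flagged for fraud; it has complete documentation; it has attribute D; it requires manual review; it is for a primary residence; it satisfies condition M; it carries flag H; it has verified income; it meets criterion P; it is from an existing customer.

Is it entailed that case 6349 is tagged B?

Yes

By R1 (it carries flag H, it meets criterion P): it is declined.
By R4 (it satisfies condition M, it is flagged for fraud): it has attribute K.
By R10 (it has complete documentation, it meets criterion P, it has verified income): it is conditionally approved.
By R11 (it has attribute K, it has complete documentation, it is declined): it has a co-signer.
By R12 (it is conditionally approved): it is approved.
By R15 (it is approved): it is in state Q.
By R2 (it has a co-signer, it has attribute D, it has verified income): it exceeds the LTV cap.
By R3 (it exceeds the LTV cap, it is in state Q): it is tagged B.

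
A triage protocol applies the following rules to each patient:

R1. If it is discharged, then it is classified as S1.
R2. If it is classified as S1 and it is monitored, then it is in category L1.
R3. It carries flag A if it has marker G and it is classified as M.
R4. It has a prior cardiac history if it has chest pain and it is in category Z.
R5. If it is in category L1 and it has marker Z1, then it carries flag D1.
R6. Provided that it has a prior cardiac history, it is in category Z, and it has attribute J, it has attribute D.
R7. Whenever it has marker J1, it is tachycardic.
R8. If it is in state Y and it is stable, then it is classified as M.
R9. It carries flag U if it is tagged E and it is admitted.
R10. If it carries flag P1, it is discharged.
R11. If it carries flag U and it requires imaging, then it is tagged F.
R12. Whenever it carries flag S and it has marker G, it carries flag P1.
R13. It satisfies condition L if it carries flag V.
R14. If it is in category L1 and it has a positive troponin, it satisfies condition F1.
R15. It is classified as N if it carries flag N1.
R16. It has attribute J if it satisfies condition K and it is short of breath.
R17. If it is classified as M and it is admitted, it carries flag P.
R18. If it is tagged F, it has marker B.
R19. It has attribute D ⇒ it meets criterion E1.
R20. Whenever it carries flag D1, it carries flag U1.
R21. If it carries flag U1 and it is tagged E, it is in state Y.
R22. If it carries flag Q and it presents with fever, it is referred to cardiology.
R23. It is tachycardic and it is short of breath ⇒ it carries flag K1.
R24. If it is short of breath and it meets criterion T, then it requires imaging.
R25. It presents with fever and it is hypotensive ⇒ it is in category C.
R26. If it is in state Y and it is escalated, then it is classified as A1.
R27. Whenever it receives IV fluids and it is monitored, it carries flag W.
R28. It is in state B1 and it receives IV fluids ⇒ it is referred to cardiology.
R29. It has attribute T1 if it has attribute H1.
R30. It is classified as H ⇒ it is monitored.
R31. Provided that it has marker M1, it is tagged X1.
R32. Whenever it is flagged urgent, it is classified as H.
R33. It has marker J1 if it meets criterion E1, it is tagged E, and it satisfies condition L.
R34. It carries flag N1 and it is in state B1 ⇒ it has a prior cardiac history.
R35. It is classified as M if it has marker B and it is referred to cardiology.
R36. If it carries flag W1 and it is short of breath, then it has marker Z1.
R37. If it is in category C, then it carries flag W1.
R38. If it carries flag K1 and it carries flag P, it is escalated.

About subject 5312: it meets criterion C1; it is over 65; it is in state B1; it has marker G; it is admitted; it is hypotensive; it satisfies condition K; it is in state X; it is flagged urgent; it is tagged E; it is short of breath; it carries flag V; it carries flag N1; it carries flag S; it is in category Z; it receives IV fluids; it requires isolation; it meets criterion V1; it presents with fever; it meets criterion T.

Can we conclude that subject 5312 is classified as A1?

By R9 (it is tagged E, it is admitted): it carries flag U.
By R12 (it carries flag S, it has marker G): it carries flag P1.
By R13 (it carries flag V): it satisfies condition L.
By R16 (it satisfies condition K, it is short of breath): it has attribute J.
By R24 (it is short of breath, it meets criterion T): it requires imaging.
By R25 (it presents with fever, it is hypotensive): it is in category C.
By R28 (it is in state B1, it receives IV fluids): it is referred to cardiology.
By R32 (it is flagged urgent): it is classified as H.
By R34 (it carries flag N1, it is in state B1): it has a prior cardiac history.
By R37 (it is in category C): it carries flag W1.
By R6 (it has a prior cardiac history, it is in category Z, it has attribute J): it has attribute D.
By R10 (it carries flag P1): it is discharged.
By R11 (it carries flag U, it requires imaging): it is tagged F.
By R18 (it is tagged F): it has marker B.
By R19 (it has attribute D): it meets criterion E1.
By R30 (it is classified as H): it is monitored.
By R33 (it meets criterion E1, it is tagged E, it satisfies condition L): it has marker J1.
By R35 (it has marker B, it is referred to cardiology): it is classified as M.
By R36 (it carries flag W1, it is short of breath): it has marker Z1.
By R1 (it is discharged): it is classified as S1.
By R2 (it is classified as S1, it is monitored): it is in category L1.
By R5 (it is in category L1, it has marker Z1): it carries flag D1.
By R7 (it has marker J1): it is tachycardic.
By R17 (it is classified as M, it is admitted): it carries flag P.
By R20 (it carries flag D1): it carries flag U1.
By R21 (it carries flag U1, it is tagged E): it is in state Y.
By R23 (it is tachycardic, it is short of breath): it carries flag K1.
By R38 (it carries flag K1, it carries flag P): it is escalated.
By R26 (it is in state Y, it is escalated): it is classified as A1.

Yes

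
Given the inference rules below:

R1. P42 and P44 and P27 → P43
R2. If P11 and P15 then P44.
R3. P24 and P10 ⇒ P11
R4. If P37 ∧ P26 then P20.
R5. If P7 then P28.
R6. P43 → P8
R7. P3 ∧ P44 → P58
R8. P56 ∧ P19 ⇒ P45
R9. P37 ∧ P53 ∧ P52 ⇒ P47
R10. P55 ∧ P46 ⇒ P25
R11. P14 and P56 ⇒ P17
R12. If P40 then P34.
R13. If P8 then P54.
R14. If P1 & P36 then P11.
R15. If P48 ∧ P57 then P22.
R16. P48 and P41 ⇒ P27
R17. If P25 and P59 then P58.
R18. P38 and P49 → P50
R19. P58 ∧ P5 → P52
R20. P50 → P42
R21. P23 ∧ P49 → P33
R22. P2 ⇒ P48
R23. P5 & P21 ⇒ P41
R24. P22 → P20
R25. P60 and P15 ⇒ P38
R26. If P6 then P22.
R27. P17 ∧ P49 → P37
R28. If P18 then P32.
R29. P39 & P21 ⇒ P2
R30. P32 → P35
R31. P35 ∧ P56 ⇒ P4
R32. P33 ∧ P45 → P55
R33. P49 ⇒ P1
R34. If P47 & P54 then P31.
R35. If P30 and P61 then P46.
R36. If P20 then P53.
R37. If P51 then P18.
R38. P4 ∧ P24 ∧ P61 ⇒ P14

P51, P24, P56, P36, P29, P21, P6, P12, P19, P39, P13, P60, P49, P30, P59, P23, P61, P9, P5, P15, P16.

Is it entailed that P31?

P45  (by R8: P56, P19)
P33  (by R21: P23, P49)
P41  (by R23: P5, P21)
P38  (by R25: P60, P15)
P22  (by R26: P6)
P2  (by R29: P39, P21)
P55  (by R32: P33, P45)
P1  (by R33: P49)
P46  (by R35: P30, P61)
P18  (by R37: P51)
P25  (by R10: P55, P46)
P11  (by R14: P1, P36)
P58  (by R17: P25, P59)
P50  (by R18: P38, P49)
P52  (by R19: P58, P5)
P42  (by R20: P50)
P48  (by R22: P2)
P20  (by R24: P22)
P32  (by R28: P18)
P35  (by R30: P32)
P4  (by R31: P35, P56)
P53  (by R36: P20)
P14  (by R38: P4, P24, P61)
P44  (by R2: P11, P15)
P17  (by R11: P14, P56)
P27  (by R16: P48, P41)
P37  (by R27: P17, P49)
P43  (by R1: P42, P44, P27)
P8  (by R6: P43)
P47  (by R9: P37, P53, P52)
P54  (by R13: P8)
P31  (by R34: P47, P54)

Yes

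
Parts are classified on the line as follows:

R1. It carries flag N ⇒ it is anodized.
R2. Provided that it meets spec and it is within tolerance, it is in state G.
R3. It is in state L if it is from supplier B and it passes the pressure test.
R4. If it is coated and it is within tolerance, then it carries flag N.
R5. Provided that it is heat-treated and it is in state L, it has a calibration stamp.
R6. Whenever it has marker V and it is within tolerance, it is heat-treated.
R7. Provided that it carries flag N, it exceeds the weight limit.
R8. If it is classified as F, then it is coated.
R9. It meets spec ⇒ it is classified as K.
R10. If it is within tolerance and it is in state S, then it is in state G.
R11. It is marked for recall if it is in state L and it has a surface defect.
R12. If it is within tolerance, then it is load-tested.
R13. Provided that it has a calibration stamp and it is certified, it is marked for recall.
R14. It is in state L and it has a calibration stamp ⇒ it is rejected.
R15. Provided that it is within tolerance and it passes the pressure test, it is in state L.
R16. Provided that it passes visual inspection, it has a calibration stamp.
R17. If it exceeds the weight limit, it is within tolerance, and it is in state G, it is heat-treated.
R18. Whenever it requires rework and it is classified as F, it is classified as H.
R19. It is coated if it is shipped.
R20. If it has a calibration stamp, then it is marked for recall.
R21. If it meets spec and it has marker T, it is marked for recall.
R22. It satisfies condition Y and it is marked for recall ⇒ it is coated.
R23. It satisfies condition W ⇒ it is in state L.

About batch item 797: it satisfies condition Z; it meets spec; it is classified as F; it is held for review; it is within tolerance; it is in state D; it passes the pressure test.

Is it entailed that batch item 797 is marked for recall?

Yes

By R2 (it meets spec, it is within tolerance): it is in state G.
By R8 (it is classified as F): it is coated.
By R15 (it is within tolerance, it passes the pressure test): it is in state L.
By R4 (it is coated, it is within tolerance): it carries flag N.
By R7 (it carries flag N): it exceeds the weight limit.
By R17 (it exceeds the weight limit, it is within tolerance, it is in state G): it is heat-treated.
By R5 (it is heat-treated, it is in state L): it has a calibration stamp.
By R20 (it has a calibration stamp): it is marked for recall.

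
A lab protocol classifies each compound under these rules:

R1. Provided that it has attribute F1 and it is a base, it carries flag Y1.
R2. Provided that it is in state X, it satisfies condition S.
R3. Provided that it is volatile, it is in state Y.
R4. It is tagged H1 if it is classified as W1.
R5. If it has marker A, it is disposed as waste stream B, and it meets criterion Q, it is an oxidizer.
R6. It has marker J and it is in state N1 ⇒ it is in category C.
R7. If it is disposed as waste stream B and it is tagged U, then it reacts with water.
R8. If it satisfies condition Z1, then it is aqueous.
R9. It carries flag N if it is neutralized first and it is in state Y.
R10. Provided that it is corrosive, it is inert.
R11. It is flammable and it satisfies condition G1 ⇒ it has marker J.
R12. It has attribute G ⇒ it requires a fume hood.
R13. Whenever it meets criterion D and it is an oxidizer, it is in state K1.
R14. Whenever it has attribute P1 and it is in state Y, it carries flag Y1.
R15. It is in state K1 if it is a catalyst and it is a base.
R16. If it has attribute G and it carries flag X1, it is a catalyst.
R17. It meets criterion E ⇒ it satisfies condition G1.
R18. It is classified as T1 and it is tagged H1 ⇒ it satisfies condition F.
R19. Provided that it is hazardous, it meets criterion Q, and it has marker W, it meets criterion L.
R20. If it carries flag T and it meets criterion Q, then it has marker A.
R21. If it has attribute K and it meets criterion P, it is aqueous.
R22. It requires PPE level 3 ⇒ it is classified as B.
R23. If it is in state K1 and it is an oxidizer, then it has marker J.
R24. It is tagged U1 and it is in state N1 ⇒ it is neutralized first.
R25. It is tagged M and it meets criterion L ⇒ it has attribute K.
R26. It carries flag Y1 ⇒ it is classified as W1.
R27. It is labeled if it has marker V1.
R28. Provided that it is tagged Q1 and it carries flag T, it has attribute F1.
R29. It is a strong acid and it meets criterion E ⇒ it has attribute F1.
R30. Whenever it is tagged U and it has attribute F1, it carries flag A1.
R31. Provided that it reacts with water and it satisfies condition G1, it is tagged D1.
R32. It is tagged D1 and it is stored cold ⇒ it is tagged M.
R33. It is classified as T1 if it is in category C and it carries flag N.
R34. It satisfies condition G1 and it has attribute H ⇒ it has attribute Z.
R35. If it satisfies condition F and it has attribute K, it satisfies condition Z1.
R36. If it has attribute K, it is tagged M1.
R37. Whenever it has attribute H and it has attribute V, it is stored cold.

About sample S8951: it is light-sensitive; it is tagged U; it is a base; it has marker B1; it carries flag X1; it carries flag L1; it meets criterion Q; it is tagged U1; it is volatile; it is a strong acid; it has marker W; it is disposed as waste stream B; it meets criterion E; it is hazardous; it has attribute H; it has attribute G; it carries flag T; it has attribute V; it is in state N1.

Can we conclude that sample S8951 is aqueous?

Yes

By R3 (it is volatile): it is in state Y.
By R7 (it is disposed as waste stream B, it is tagged U): it reacts with water.
By R16 (it has attribute G, it carries flag X1): it is a catalyst.
By R17 (it meets criterion E): it satisfies condition G1.
By R19 (it is hazardous, it meets criterion Q, it has marker W): it meets criterion L.
By R20 (it carries flag T, it meets criterion Q): it has marker A.
By R24 (it is tagged U1, it is in state N1): it is neutralized first.
By R29 (it is a strong acid, it meets criterion E): it has attribute F1.
By R31 (it reacts with water, it satisfies condition G1): it is tagged D1.
By R37 (it has attribute H, it has attribute V): it is stored cold.
By R1 (it has attribute F1, it is a base): it carries flag Y1.
By R5 (it has marker A, it is disposed as waste stream B, it meets criterion Q): it is an oxidizer.
By R9 (it is neutralized first, it is in state Y): it carries flag N.
By R15 (it is a catalyst, it is a base): it is in state K1.
By R23 (it is in state K1, it is an oxidizer): it has marker J.
By R26 (it carries flag Y1): it is classified as W1.
By R32 (it is tagged D1, it is stored cold): it is tagged M.
By R4 (it is classified as W1): it is tagged H1.
By R6 (it has marker J, it is in state N1): it is in category C.
By R25 (it is tagged M, it meets criterion L): it has attribute K.
By R33 (it is in category C, it carries flag N): it is classified as T1.
By R18 (it is classified as T1, it is tagged H1): it satisfies condition F.
By R35 (it satisfies condition F, it has attribute K): it satisfies condition Z1.
By R8 (it satisfies condition Z1): it is aqueous.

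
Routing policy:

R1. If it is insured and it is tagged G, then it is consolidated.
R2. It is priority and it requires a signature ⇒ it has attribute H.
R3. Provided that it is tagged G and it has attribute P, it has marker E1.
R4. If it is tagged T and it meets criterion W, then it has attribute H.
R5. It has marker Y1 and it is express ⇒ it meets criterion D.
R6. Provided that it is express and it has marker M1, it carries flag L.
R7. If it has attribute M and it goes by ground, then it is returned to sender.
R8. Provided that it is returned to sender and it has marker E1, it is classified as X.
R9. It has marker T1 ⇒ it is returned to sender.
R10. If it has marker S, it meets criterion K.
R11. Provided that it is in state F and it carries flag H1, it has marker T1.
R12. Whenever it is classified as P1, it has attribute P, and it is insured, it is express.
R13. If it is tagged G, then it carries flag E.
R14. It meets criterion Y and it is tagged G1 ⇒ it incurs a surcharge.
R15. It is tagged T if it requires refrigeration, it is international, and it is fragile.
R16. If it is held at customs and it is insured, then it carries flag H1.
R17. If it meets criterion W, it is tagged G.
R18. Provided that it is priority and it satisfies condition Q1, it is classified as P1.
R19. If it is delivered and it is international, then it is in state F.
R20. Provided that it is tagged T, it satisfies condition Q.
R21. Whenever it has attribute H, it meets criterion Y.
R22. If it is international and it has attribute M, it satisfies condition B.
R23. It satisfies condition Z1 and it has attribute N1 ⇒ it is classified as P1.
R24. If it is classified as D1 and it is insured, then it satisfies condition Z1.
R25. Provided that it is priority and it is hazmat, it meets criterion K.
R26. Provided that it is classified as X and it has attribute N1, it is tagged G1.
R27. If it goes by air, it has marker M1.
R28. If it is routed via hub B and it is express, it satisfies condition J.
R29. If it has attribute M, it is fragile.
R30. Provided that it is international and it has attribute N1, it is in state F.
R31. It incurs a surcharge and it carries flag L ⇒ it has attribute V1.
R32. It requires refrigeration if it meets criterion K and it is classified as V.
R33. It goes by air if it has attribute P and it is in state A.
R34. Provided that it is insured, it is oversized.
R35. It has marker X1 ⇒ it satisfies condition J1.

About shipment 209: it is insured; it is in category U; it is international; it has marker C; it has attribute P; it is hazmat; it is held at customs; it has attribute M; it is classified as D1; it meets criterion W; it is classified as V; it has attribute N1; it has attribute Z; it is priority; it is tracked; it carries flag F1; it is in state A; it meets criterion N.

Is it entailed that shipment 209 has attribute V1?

By R16 (it is held at customs, it is insured): it carries flag H1.
By R17 (it meets criterion W): it is tagged G.
By R24 (it is classified as D1, it is insured): it satisfies condition Z1.
By R25 (it is priority, it is hazmat): it meets criterion K.
By R29 (it has attribute M): it is fragile.
By R30 (it is international, it has attribute N1): it is in state F.
By R32 (it meets criterion K, it is classified as V): it requires refrigeration.
By R33 (it has attribute P, it is in state A): it goes by air.
By R3 (it is tagged G, it has attribute P): it has marker E1.
By R11 (it is in state F, it carries flag H1): it has marker T1.
By R15 (it requires refrigeration, it is international, it is fragile): it is tagged T.
By R23 (it satisfies condition Z1, it has attribute N1): it is classified as P1.
By R27 (it goes by air): it has marker M1.
By R4 (it is tagged T, it meets criterion W): it has attribute H.
By R9 (it has marker T1): it is returned to sender.
By R12 (it is classified as P1, it has attribute P, it is insured): it is express.
By R21 (it has attribute H): it meets criterion Y.
By R6 (it is express, it has marker M1): it carries flag L.
By R8 (it is returned to sender, it has marker E1): it is classified as X.
By R26 (it is classified as X, it has attribute N1): it is tagged G1.
By R14 (it meets criterion Y, it is tagged G1): it incurs a surcharge.
By R31 (it incurs a surcharge, it carries flag L): it has attribute V1.

Yes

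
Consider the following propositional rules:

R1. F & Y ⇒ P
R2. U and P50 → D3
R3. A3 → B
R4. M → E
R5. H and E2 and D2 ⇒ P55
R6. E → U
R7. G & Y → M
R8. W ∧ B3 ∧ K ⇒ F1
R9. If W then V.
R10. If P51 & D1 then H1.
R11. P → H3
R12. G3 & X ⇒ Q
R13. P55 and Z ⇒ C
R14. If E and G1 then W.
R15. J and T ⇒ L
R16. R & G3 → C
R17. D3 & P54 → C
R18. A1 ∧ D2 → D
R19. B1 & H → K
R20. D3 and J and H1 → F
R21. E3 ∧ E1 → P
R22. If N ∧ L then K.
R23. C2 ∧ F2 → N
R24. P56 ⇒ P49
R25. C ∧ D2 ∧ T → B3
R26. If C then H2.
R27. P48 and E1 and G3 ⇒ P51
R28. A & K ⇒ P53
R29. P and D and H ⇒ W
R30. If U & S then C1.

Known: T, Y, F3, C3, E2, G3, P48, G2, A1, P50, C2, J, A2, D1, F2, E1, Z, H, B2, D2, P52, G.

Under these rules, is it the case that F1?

Yes

P55  (by R5: H, E2, D2)
M  (by R7: G, Y)
C  (by R13: P55, Z)
L  (by R15: J, T)
D  (by R18: A1, D2)
N  (by R23: C2, F2)
B3  (by R25: C, D2, T)
P51  (by R27: P48, E1, G3)
E  (by R4: M)
U  (by R6: E)
H1  (by R10: P51, D1)
K  (by R22: N, L)
D3  (by R2: U, P50)
F  (by R20: D3, J, H1)
P  (by R1: F, Y)
W  (by R29: P, D, H)
F1  (by R8: W, B3, K)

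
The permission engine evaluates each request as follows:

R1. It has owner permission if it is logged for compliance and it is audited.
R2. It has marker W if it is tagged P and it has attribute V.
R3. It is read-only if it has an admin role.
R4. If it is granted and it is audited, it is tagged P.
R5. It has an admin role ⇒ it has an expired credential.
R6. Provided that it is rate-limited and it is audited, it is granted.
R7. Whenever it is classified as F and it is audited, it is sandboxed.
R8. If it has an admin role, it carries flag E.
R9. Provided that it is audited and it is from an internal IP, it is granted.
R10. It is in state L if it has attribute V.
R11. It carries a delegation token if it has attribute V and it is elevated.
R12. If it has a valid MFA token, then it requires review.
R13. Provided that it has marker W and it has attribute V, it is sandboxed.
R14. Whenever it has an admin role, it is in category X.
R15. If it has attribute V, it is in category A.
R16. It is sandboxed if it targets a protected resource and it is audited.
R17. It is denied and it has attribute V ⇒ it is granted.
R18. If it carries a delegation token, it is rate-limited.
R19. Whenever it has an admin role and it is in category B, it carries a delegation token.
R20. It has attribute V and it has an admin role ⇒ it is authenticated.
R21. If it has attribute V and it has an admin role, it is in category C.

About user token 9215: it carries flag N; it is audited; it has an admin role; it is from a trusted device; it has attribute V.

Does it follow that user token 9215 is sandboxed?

Forward chaining from the given facts derives: is read-only, has an expired credential, carries flag E, is in state L, is in category X, is in category A, is authenticated, is in category C.
Rules concluding "it is sandboxed": R7 needs "it is classified as F"; R13 needs "it has marker W"; R16 needs "it targets a protected resource" — none of these are established.

No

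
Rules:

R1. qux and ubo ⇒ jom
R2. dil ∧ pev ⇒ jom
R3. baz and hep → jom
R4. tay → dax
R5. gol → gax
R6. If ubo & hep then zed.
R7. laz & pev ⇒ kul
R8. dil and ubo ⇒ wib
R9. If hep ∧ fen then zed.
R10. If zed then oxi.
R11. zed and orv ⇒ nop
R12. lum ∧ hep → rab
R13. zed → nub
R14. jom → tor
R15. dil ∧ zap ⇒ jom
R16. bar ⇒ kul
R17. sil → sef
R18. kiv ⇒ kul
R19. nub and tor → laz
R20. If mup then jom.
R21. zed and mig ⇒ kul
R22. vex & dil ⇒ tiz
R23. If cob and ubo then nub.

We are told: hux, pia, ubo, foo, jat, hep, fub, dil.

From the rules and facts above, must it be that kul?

Forward chaining from the given facts derives: zed, wib, oxi, nub.
Rules concluding kul: R7 needs laz; R16 needs bar; R18 needs kiv; R21 needs mig — none of these are established.

No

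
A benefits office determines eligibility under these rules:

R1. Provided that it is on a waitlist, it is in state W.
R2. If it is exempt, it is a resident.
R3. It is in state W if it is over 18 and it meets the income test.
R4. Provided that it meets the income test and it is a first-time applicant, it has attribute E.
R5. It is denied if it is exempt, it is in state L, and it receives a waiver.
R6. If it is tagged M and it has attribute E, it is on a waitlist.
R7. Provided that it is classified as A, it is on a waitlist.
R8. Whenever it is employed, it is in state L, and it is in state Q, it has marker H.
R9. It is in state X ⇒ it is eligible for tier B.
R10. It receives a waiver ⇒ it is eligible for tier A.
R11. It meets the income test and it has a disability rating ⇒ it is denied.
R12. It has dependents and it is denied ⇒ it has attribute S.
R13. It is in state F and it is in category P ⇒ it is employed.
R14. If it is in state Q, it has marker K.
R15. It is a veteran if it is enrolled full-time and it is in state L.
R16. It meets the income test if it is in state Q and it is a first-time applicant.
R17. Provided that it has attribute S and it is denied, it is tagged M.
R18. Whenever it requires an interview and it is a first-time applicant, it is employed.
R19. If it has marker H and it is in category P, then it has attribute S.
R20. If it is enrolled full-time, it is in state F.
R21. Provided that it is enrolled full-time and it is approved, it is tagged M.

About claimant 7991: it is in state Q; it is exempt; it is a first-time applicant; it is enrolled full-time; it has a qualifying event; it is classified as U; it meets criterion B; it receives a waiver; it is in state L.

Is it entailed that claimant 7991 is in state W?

No

Forward chaining from the given facts derives: is a resident, is denied, is eligible for tier A, has marker K, is a veteran, meets the income test, is in state F, has attribute E.
Rules concluding "it is in state W": R1 needs "it is on a waitlist"; R3 needs "it is over 18" — none of these are established.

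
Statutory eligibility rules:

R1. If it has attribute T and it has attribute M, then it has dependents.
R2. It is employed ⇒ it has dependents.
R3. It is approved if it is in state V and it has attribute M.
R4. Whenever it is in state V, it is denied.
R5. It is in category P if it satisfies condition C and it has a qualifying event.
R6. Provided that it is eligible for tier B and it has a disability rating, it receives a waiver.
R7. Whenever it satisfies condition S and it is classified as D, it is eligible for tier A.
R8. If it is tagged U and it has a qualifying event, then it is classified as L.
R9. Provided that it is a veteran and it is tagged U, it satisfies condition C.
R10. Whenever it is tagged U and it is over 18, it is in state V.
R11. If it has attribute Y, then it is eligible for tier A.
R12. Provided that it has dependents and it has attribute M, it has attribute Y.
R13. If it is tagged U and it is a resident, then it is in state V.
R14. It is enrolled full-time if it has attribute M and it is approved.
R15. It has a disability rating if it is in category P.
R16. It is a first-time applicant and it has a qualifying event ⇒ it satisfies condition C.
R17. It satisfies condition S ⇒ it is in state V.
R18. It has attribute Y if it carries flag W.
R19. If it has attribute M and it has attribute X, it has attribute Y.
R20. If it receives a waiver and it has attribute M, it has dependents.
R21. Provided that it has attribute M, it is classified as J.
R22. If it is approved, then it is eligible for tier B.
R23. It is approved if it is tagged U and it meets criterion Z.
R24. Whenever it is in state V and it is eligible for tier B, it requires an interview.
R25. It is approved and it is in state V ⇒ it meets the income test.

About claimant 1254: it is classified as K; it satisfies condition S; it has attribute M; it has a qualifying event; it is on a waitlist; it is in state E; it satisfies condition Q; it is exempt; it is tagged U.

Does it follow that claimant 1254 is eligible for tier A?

Forward chaining from the given facts derives: is classified as L, is in state V, is classified as J, is approved, is denied, is enrolled full-time, is eligible for tier B, requires an interview, meets the income test.
Rules concluding "it is eligible for tier A": R7 needs "it is classified as D"; R11 needs "it has attribute Y" — none of these are established.

No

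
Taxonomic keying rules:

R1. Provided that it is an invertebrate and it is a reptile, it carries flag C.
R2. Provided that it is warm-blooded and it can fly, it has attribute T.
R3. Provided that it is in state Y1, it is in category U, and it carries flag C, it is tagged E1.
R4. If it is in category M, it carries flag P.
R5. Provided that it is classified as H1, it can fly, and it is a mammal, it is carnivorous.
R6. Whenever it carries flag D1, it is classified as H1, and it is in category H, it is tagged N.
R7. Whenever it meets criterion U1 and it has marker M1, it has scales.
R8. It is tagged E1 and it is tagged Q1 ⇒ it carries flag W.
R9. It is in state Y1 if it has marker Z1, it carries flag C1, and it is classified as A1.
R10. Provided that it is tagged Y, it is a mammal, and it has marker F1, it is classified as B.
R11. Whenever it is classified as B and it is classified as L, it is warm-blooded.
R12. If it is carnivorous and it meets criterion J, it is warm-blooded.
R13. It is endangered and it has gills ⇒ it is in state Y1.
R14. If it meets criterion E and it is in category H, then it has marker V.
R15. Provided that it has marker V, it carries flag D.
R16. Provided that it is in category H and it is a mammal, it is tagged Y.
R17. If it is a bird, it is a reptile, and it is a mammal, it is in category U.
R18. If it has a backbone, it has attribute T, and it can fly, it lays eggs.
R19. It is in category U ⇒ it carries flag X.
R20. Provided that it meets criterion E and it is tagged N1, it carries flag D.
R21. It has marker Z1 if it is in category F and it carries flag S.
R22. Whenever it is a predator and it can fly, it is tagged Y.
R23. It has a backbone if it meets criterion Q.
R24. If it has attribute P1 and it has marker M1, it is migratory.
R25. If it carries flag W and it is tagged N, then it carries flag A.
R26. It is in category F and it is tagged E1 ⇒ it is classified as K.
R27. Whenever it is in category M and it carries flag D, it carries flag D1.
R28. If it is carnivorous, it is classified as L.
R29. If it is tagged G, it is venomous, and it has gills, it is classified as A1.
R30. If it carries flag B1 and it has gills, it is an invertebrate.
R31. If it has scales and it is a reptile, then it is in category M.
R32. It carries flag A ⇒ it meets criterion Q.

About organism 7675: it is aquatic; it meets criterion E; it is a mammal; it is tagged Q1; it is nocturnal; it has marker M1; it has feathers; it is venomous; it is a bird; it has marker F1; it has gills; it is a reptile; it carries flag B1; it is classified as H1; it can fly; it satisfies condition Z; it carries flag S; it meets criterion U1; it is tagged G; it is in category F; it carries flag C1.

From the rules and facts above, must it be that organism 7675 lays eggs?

No

Forward chaining from the given facts derives: is carnivorous, has scales, is in category U, carries flag X, has marker Z1, is classified as L, is classified as A1, is an invertebrate, is in category M, carries flag C, carries flag P, is in state Y1, is tagged E1, carries flag W, is classified as K.
The only rule concluding "it lays eggs" is R18, which needs "it has a backbone"; that is never established.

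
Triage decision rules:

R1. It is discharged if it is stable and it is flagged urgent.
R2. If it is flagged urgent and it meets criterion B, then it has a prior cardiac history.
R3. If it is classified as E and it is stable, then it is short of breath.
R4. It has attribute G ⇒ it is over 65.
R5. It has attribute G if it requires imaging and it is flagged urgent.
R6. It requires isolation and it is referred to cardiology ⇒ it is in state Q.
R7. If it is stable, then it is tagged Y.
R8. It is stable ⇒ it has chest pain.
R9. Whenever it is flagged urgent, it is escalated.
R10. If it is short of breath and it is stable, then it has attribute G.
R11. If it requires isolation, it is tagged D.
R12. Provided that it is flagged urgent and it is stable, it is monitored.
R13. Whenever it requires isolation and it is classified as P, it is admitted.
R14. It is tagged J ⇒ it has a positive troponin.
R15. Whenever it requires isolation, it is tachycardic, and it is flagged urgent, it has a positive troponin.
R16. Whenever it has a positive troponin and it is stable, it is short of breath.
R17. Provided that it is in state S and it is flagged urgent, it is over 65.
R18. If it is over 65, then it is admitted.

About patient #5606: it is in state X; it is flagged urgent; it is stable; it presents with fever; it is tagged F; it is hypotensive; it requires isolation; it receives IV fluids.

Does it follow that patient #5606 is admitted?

No

Forward chaining from the given facts derives: is discharged, is tagged Y, has chest pain, is escalated, is tagged D, is monitored.
Rules concluding "it is admitted": R13 needs "it is classified as P"; R18 needs "it is over 65" — none of these are established.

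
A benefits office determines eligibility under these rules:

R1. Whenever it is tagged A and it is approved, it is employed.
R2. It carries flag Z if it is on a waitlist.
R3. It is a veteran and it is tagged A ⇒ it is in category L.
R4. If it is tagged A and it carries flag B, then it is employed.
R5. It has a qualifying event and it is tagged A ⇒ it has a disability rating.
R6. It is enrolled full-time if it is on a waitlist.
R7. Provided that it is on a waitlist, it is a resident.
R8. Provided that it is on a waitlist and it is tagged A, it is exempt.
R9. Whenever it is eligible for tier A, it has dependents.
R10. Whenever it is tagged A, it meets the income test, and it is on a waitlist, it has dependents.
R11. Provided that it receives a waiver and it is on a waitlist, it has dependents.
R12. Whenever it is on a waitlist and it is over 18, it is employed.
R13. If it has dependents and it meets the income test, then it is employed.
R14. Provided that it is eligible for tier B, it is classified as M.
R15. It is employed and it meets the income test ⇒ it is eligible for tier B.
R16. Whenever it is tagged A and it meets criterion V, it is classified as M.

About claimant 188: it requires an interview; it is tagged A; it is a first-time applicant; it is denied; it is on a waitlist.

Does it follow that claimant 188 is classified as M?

Forward chaining from the given facts derives: carries flag Z, is enrolled full-time, is a resident, is exempt.
Rules concluding "it is classified as M": R14 needs "it is eligible for tier B"; R16 needs "it meets criterion V" — none of these are established.

No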